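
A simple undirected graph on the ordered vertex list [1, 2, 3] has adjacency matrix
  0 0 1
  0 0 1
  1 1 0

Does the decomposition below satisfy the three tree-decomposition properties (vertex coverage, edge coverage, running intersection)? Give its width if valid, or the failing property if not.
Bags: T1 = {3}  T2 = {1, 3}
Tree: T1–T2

No — vertex 2 appears in no bag.

A tree decomposition must satisfy three properties: every vertex lies in some bag; for every edge, both endpoints lie together in some bag; and for every vertex, the bags containing it form a connected subtree. Here vertex 2 appears in no bag, so the decomposition is invalid.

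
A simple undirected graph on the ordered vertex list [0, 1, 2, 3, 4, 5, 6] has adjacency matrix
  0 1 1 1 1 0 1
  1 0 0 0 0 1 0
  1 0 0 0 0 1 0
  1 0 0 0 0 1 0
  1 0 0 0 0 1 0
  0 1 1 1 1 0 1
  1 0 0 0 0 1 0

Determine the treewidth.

2

A width-2 tree decomposition is:
Bags: B1 = {0, 2, 5}  B2 = {0, 4, 5}  B3 = {0, 5, 6}  B4 = {0, 1, 5}  B5 = {0, 3, 5}
Tree: B1–B2, B2–B3, B3–B4, B4–B5
Every bag has size at most 3, so the width is 3 − 1 = 2 and tw(G) ≤ 2. The edges 5–2–0–4–5 form a cycle, so G is not a tree and its treewidth is at least 2. Combining the bounds, tw(G) = 2.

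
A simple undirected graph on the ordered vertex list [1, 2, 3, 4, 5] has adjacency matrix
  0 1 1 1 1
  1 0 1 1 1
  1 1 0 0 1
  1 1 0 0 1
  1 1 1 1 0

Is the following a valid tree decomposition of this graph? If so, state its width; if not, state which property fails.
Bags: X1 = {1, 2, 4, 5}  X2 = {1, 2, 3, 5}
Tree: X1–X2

Yes; width 3.

Vertex coverage: the bags together contain {1, 2, 3, 4, 5}, the full vertex set. Edge coverage: each edge of G has both endpoints in at least one bag. Running intersection: for every vertex, the bags containing it form a connected subtree. All three properties hold, so this is a valid tree decomposition of width max|bag| − 1 = 3, and hence tw(G) ≤ 3.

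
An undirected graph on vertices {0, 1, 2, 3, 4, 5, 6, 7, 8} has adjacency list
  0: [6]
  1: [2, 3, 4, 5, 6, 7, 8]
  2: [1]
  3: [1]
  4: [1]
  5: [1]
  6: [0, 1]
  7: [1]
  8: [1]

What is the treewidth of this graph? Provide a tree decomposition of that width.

Treewidth 1.
Bags: B1 = {1, 3}  B2 = {1, 2}  B3 = {1, 4}  B4 = {1, 6}  B5 = {0, 6}  B6 = {1, 5}  B7 = {1, 8}  B8 = {1, 7}
Tree: B1–B2, B2–B3, B1–B4, B4–B5, B3–B6, B1–B7, B2–B8

Every bag has size at most 2, so the width is 2 − 1 = 1 and tw(G) ≤ 1. Since G has at least one edge (e.g. 3–1), it is not an edgeless graph, so tw(G) ≥ 1. Combining the bounds, tw(G) = 1.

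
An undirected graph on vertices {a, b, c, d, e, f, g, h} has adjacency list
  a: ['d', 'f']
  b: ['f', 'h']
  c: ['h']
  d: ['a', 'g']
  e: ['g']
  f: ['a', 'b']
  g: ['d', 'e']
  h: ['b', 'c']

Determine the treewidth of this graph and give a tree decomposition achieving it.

The largest bag has 2 vertices, giving width 1; this decomposition certifies tw(G) ≤ 1. Any graph with an edge has treewidth ≥ 1, and G has the edge e–g. Combining the bounds, tw(G) = 1.

Treewidth 1.
One such decomposition:
Bags: B1 = {e, g}  B2 = {d, g}  B3 = {a, d}  B4 = {a, f}  B5 = {b, f}  B6 = {b, h}  B7 = {c, h}
Tree: B1–B2, B2–B3, B3–B4, B4–B5, B5–B6, B6–B7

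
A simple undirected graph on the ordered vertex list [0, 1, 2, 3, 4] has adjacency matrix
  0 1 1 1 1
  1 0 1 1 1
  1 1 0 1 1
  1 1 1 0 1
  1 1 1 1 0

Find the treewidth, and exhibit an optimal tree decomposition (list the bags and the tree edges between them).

Treewidth 4.
One such decomposition:
Bags: B1 = {0, 1, 2, 3, 4}
Tree: (single bag)

A single bag containing all 5 vertices is trivially a valid decomposition of width 4. Conversely, {0, 1, 2, 3, 4} is a clique of size 5, and the vertices of any clique must share a bag in every tree decomposition; so some bag has ≥ 5 vertices and tw(G) ≥ 4. Hence tw(G) = 4 exactly.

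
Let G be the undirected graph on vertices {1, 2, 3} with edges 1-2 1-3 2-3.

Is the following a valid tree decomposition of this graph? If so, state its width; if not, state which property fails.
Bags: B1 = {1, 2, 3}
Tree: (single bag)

Yes; width 2.

Checking the three conditions: (i) the bags cover all of {1, 2, 3}; (ii) for each edge, some bag contains both endpoints; (iii) the bags containing any fixed vertex form a subtree. All hold, so the decomposition is valid with width 3 − 1 = 2.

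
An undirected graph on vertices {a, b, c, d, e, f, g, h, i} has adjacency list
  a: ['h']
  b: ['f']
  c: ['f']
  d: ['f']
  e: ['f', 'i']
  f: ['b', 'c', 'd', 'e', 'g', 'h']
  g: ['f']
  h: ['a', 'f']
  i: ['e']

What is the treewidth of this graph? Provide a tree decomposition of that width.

Every bag has size at most 2, so the width is 2 − 1 = 1 and tw(G) ≤ 1. Any graph with an edge has treewidth ≥ 1, and G has the edge e–f. Hence tw(G) = 1 exactly.

Treewidth 1.
One such decomposition:
Bags: B1 = {e, f}  B2 = {c, f}  B3 = {b, f}  B4 = {f, h}  B5 = {d, f}  B6 = {e, i}  B7 = {a, h}  B8 = {f, g}
Tree: B1–B2, B1–B3, B2–B4, B1–B5, B1–B6, B4–B7, B3–B8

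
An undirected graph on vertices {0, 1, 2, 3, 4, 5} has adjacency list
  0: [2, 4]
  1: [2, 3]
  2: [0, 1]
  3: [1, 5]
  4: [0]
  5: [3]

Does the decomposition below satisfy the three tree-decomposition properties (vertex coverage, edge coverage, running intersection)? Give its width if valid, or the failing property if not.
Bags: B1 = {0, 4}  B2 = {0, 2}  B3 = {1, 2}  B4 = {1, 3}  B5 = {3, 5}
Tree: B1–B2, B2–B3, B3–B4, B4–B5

Yes; width 1.

Checking the three conditions: (i) the bags cover all of {0, 1, 2, 3, 4, 5}; (ii) for each edge, some bag contains both endpoints; (iii) the bags containing any fixed vertex form a subtree. All hold, so the decomposition is valid with width 2 − 1 = 1.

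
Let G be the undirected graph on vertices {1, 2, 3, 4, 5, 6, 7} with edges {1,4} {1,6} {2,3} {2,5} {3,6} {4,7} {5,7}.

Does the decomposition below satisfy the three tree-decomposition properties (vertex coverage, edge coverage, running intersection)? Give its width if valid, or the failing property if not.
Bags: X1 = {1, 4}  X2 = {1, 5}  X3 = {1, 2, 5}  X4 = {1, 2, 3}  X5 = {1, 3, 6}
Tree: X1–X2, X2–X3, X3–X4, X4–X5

No — vertex 7 appears in no bag.

A tree decomposition must satisfy three properties: every vertex lies in some bag; for every edge, both endpoints lie together in some bag; and for every vertex, the bags containing it form a connected subtree. Here vertex 7 appears in no bag, so the decomposition is invalid.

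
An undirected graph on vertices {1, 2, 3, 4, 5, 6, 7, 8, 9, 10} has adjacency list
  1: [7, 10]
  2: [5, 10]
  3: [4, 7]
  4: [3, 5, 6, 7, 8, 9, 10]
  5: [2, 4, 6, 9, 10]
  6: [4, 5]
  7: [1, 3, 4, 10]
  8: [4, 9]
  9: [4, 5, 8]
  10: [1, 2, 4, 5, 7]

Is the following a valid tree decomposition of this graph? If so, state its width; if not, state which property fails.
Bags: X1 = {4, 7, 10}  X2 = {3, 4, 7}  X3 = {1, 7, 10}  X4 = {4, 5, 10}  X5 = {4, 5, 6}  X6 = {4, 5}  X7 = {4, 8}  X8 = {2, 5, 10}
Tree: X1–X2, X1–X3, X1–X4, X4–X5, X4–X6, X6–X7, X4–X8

No — vertex 9 appears in no bag.

A tree decomposition must satisfy three properties: every vertex lies in some bag; for every edge, both endpoints lie together in some bag; and for every vertex, the bags containing it form a connected subtree. Here vertex 9 appears in no bag, so the decomposition is invalid.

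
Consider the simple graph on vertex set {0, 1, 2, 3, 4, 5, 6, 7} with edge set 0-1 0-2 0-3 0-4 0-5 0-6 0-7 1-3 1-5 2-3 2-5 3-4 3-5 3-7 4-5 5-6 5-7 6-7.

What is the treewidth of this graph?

A width-3 tree decomposition is:
Bags: B1 = {0, 2, 3, 5}  B2 = {0, 3, 5, 7}  B3 = {0, 3, 4, 5}  B4 = {0, 1, 3, 5}  B5 = {0, 5, 6, 7}
Tree: B1–B2, B1–B3, B1–B4, B2–B5
Each bag holds 4 vertices, so the decomposition has width 3, which upper-bounds the treewidth. On the other hand G contains the 4-clique {0, 1, 3, 5}. A clique must lie in a single bag of any decomposition, so no decomposition can have width below 3. The upper and lower bounds meet at 3, so that is the treewidth.

3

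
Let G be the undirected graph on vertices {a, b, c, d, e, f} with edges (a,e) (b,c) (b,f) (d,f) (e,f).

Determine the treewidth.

A width-1 tree decomposition is:
Bags: B1 = {e, f}  B2 = {b, f}  B3 = {a, e}  B4 = {d, f}  B5 = {b, c}
Tree: B1–B2, B1–B3, B1–B4, B2–B5
Every bag has size at most 2, so the width is 2 − 1 = 1 and tw(G) ≤ 1. Any graph with an edge has treewidth ≥ 1, and G has the edge f–e. Therefore the treewidth is 1.

1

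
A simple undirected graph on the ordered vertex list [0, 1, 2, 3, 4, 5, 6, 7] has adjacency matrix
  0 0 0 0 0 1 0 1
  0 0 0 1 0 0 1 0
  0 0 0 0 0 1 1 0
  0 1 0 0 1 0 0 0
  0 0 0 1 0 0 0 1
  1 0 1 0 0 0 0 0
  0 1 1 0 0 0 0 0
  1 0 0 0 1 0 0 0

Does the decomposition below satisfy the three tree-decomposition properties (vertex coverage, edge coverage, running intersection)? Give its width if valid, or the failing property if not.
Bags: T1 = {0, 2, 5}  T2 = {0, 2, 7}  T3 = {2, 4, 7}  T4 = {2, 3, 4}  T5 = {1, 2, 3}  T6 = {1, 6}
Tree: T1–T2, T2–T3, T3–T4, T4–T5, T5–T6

No — edge (2,6) lies in no bag.

A tree decomposition must satisfy three properties: every vertex lies in some bag; for every edge, both endpoints lie together in some bag; and for every vertex, the bags containing it form a connected subtree. Here edge (2,6) lies in no bag, so the decomposition is invalid.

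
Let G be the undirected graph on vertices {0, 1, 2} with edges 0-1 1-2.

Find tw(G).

1

A width-1 tree decomposition is:
Bags: B1 = {0, 1}  B2 = {1, 2}
Tree: B1–B2
Every bag has size at most 2, so the width is 2 − 1 = 1 and tw(G) ≤ 1. Since G has at least one edge (e.g. 0–1), it is not an edgeless graph, so tw(G) ≥ 1. Therefore the treewidth is 1.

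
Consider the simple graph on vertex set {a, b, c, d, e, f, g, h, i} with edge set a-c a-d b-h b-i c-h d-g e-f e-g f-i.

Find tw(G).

2

A width-2 tree decomposition is:
Bags: B1 = {b, f, i}  B2 = {b, f, h}  B3 = {c, f, h}  B4 = {a, c, f}  B5 = {a, d, f}  B6 = {d, f, g}  B7 = {e, f, g}
Tree: B1–B2, B2–B3, B3–B4, B4–B5, B5–B6, B6–B7
Every bag has size at most 3, so the width is 3 − 1 = 2 and tw(G) ≤ 2. For the lower bound, G contains the cycle f–i–b–h–c–a–d–g–e–f, so G is not a forest; only forests have treewidth ≤ 1, hence tw(G) ≥ 2. Combining the bounds, tw(G) = 2.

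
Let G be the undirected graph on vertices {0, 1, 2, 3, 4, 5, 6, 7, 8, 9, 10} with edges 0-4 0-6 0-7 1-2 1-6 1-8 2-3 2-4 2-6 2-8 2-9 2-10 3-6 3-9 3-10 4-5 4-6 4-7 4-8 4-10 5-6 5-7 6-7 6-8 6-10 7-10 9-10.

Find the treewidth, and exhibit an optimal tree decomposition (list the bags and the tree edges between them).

The largest bag has 4 vertices, giving width 3; this decomposition certifies tw(G) ≤ 3. On the other hand G contains the 4-clique {2, 3, 9, 10}. A clique must lie in a single bag of any decomposition, so no decomposition can have width below 3. The upper and lower bounds meet at 3, so that is the treewidth.

Treewidth 3.
One optimal decomposition is:
Bags: B1 = {2, 4, 6, 10}  B2 = {2, 4, 6, 8}  B3 = {2, 3, 6, 10}  B4 = {2, 3, 9, 10}  B5 = {4, 6, 7, 10}  B6 = {0, 4, 6, 7}  B7 = {4, 5, 6, 7}  B8 = {1, 2, 6, 8}
Tree: B1–B2, B1–B3, B3–B4, B1–B5, B5–B6, B6–B7, B2–B8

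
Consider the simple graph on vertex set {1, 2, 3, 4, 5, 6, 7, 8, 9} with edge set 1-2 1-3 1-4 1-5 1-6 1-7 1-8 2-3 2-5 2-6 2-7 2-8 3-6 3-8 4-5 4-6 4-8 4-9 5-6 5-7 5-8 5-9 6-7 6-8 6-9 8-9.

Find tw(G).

4

A width-4 tree decomposition is:
Bags: B1 = {1, 4, 5, 6, 8}  B2 = {4, 5, 6, 8, 9}  B3 = {1, 2, 5, 6, 8}  B4 = {1, 2, 3, 6, 8}  B5 = {1, 2, 5, 6, 7}
Tree: B1–B2, B1–B3, B3–B4, B3–B5
Every bag has size at most 5, so the width is 5 − 1 = 4 and tw(G) ≤ 4. For the lower bound, the 5 vertices {1, 2, 3, 6, 8} are pairwise adjacent, and any tree decomposition puts a clique entirely inside one bag — forcing width ≥ 4. Hence tw(G) = 4 exactly.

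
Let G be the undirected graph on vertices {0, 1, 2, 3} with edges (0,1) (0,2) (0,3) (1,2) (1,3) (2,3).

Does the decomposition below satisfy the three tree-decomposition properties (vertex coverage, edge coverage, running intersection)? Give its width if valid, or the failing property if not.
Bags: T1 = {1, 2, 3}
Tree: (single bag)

A tree decomposition must satisfy three properties: every vertex lies in some bag; for every edge, both endpoints lie together in some bag; and for every vertex, the bags containing it form a connected subtree. Here vertex 0 appears in no bag, so the decomposition is invalid.

No — vertex 0 appears in no bag.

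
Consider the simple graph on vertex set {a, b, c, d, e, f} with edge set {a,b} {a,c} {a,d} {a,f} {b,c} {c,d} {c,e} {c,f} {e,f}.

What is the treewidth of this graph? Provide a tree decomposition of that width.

The largest bag has 3 vertices, giving width 2; this decomposition certifies tw(G) ≤ 2. On the other hand G contains the 3-clique {c, e, f}. A clique must lie in a single bag of any decomposition, so no decomposition can have width below 2. The upper and lower bounds meet at 2, so that is the treewidth.

Treewidth 2.
Bags: B1 = {a, c, f}  B2 = {a, c, d}  B3 = {c, e, f}  B4 = {a, b, c}
Tree: B1–B2, B1–B3, B2–B4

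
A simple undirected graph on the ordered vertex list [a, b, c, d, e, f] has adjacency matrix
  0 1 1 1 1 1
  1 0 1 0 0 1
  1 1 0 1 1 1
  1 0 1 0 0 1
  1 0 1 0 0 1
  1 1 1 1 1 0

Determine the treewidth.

A width-3 tree decomposition is:
Bags: B1 = {a, b, c, f}  B2 = {a, c, d, f}  B3 = {a, c, e, f}
Tree: B1–B2, B2–B3
The largest bag has 4 vertices, giving width 3; this decomposition certifies tw(G) ≤ 3. For the lower bound, the 4 vertices {a, c, d, f} are pairwise adjacent, and any tree decomposition puts a clique entirely inside one bag — forcing width ≥ 3. Combining the bounds, tw(G) = 3.

3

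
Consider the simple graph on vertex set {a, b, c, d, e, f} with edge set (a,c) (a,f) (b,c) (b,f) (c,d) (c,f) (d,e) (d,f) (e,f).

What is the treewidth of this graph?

A width-2 tree decomposition is:
Bags: B1 = {d, e, f}  B2 = {c, d, f}  B3 = {a, c, f}  B4 = {b, c, f}
Tree: B1–B2, B2–B3, B3–B4
Each bag holds 3 vertices, so the decomposition has width 2, which upper-bounds the treewidth. Conversely, {d, e, f} is a clique of size 3, and the vertices of any clique must share a bag in every tree decomposition; so some bag has ≥ 3 vertices and tw(G) ≥ 2. Therefore the treewidth is 2.

2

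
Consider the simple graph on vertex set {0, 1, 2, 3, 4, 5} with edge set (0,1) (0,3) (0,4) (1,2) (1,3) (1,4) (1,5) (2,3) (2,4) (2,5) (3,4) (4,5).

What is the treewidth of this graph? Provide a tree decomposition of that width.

Each bag holds 4 vertices, so the decomposition has width 3, which upper-bounds the treewidth. For the lower bound, the 4 vertices {0, 1, 3, 4} are pairwise adjacent, and any tree decomposition puts a clique entirely inside one bag — forcing width ≥ 3. Combining the bounds, tw(G) = 3.

Treewidth 3.
One such decomposition:
Bags: B1 = {1, 2, 3, 4}  B2 = {0, 1, 3, 4}  B3 = {1, 2, 4, 5}
Tree: B1–B2, B1–B3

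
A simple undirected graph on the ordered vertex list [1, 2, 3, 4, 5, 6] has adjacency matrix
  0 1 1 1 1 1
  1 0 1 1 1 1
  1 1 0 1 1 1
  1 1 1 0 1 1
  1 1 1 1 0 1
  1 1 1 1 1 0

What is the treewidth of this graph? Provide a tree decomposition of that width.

Treewidth 5.
Bags: B1 = {1, 2, 3, 4, 5, 6}
Tree: (single bag)

With just one bag of size 6, the width is 6 − 1 = 5, so tw(G) ≤ 5. Conversely, {1, 2, 3, 4, 5, 6} is a clique of size 6, and the vertices of any clique must share a bag in every tree decomposition; so some bag has ≥ 6 vertices and tw(G) ≥ 5. The upper and lower bounds meet at 5, so that is the treewidth.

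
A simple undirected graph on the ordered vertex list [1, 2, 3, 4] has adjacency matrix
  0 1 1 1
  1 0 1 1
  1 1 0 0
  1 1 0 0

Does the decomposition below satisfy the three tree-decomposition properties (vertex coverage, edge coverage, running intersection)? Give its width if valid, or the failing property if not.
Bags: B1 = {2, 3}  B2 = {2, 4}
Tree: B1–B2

A tree decomposition must satisfy three properties: every vertex lies in some bag; for every edge, both endpoints lie together in some bag; and for every vertex, the bags containing it form a connected subtree. Here vertex 1 appears in no bag, so the decomposition is invalid.

No — vertex 1 appears in no bag.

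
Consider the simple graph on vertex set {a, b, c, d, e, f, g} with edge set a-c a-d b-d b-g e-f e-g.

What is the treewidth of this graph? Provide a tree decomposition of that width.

Treewidth 1.
One optimal decomposition is:
Bags: B1 = {a, c}  B2 = {a, d}  B3 = {b, d}  B4 = {b, g}  B5 = {e, g}  B6 = {e, f}
Tree: B1–B2, B2–B3, B3–B4, B4–B5, B5–B6

The largest bag has 2 vertices, giving width 1; this decomposition certifies tw(G) ≤ 1. Since G has at least one edge (e.g. c–a), it is not an edgeless graph, so tw(G) ≥ 1. Combining the bounds, tw(G) = 1.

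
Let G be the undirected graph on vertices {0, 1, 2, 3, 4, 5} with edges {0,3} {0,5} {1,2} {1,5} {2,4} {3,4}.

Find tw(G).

2

A width-2 tree decomposition is:
Bags: B1 = {0, 1, 5}  B2 = {0, 1, 3}  B3 = {1, 3, 4}  B4 = {1, 2, 4}
Tree: B1–B2, B2–B3, B3–B4
The largest bag has 3 vertices, giving width 2; this decomposition certifies tw(G) ≤ 2. Since 1–5–0–3–4–2–1 is a cycle in G, G is not acyclic. Forests are exactly the graphs of treewidth ≤ 1, so tw(G) ≥ 2. Therefore the treewidth is 2.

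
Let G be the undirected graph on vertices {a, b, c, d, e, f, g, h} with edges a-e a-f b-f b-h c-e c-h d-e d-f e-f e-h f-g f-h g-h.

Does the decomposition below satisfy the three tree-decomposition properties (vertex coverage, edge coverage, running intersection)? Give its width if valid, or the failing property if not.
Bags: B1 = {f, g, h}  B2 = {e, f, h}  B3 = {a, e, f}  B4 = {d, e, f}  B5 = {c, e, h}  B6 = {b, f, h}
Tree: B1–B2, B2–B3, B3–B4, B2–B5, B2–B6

Every vertex of G appears in some bag (union = {a, b, c, d, e, f, g, h}); every edge is covered by a bag; and for each vertex v the set of bags containing v is connected in the bag tree. The decomposition is therefore valid. The largest bag has 3 vertices, so the width is 2.

Yes; width 2.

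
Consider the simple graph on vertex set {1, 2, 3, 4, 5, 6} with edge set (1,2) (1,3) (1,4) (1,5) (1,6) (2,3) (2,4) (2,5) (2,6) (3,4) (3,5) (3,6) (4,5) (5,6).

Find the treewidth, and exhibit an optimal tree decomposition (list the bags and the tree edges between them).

Treewidth 4.
One optimal decomposition is:
Bags: B1 = {1, 2, 3, 4, 5}  B2 = {1, 2, 3, 5, 6}
Tree: B1–B2

Every bag has size at most 5, so the width is 5 − 1 = 4 and tw(G) ≤ 4. Conversely, {1, 2, 3, 4, 5} is a clique of size 5, and the vertices of any clique must share a bag in every tree decomposition; so some bag has ≥ 5 vertices and tw(G) ≥ 4. Hence tw(G) = 4 exactly.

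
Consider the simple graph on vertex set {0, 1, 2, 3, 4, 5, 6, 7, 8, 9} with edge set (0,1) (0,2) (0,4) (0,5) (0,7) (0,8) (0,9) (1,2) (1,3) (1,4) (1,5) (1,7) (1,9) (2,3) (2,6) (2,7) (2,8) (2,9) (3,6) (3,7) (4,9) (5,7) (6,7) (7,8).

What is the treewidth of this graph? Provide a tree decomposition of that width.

The largest bag has 4 vertices, giving width 3; this decomposition certifies tw(G) ≤ 3. For the lower bound, the 4 vertices {0, 2, 7, 8} are pairwise adjacent, and any tree decomposition puts a clique entirely inside one bag — forcing width ≥ 3. Therefore the treewidth is 3.

Treewidth 3.
Bags: B1 = {0, 1, 2, 7}  B2 = {0, 2, 7, 8}  B3 = {0, 1, 2, 9}  B4 = {1, 2, 3, 7}  B5 = {0, 1, 4, 9}  B6 = {2, 3, 6, 7}  B7 = {0, 1, 5, 7}
Tree: B1–B2, B1–B3, B1–B4, B3–B5, B4–B6, B1–B7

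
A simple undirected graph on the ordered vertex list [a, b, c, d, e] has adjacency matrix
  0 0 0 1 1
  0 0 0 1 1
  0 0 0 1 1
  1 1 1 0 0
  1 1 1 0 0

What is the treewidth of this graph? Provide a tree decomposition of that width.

Treewidth 2.
Bags: B1 = {a, d, e}  B2 = {b, d, e}  B3 = {c, d, e}
Tree: B1–B2, B2–B3

The largest bag has 3 vertices, giving width 2; this decomposition certifies tw(G) ≤ 2. The edges a–d–b–e–a form a cycle, so G is not a tree and its treewidth is at least 2. Combining the bounds, tw(G) = 2.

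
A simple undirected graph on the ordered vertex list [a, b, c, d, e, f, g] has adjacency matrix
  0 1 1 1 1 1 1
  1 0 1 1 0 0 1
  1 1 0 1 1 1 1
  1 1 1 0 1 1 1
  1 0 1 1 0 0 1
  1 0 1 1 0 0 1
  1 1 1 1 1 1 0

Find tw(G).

4

A width-4 tree decomposition is:
Bags: B1 = {a, b, c, d, g}  B2 = {a, c, d, e, g}  B3 = {a, c, d, f, g}
Tree: B1–B2, B1–B3
Each bag holds 5 vertices, so the decomposition has width 4, which upper-bounds the treewidth. On the other hand G contains the 5-clique {a, c, d, e, g}. A clique must lie in a single bag of any decomposition, so no decomposition can have width below 4. Combining the bounds, tw(G) = 4.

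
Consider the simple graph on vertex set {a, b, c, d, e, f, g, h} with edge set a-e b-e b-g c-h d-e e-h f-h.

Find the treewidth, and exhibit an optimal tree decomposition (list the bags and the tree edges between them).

Treewidth 1.
One optimal decomposition is:
Bags: B1 = {f, h}  B2 = {e, h}  B3 = {c, h}  B4 = {d, e}  B5 = {a, e}  B6 = {b, e}  B7 = {b, g}
Tree: B1–B2, B1–B3, B2–B4, B2–B5, B5–B6, B6–B7

Each bag holds 2 vertices, so the decomposition has width 1, which upper-bounds the treewidth. Since G has at least one edge (e.g. f–h), it is not an edgeless graph, so tw(G) ≥ 1. The upper and lower bounds meet at 1, so that is the treewidth.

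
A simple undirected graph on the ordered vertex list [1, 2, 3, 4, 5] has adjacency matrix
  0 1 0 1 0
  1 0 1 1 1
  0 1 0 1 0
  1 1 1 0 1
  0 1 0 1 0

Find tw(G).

2

A width-2 tree decomposition is:
Bags: B1 = {1, 2, 4}  B2 = {2, 4, 5}  B3 = {2, 3, 4}
Tree: B1–B2, B2–B3
The largest bag has 3 vertices, giving width 2; this decomposition certifies tw(G) ≤ 2. Conversely, {1, 2, 4} is a clique of size 3, and the vertices of any clique must share a bag in every tree decomposition; so some bag has ≥ 3 vertices and tw(G) ≥ 2. Therefore the treewidth is 2.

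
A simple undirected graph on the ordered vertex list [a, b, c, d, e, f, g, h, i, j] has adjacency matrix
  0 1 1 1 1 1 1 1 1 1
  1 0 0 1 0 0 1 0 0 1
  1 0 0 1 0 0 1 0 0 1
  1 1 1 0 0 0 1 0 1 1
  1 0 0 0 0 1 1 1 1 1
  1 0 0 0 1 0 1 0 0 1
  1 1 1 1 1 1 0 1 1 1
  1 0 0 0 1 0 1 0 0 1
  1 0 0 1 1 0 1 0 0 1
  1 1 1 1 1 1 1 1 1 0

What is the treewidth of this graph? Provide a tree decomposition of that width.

Each bag holds 5 vertices, so the decomposition has width 4, which upper-bounds the treewidth. Conversely, {a, c, d, g, j} is a clique of size 5, and the vertices of any clique must share a bag in every tree decomposition; so some bag has ≥ 5 vertices and tw(G) ≥ 4. Therefore the treewidth is 4.

Treewidth 4.
One optimal decomposition is:
Bags: B1 = {a, e, g, i, j}  B2 = {a, d, g, i, j}  B3 = {a, e, g, h, j}  B4 = {a, b, d, g, j}  B5 = {a, c, d, g, j}  B6 = {a, e, f, g, j}
Tree: B1–B2, B1–B3, B2–B4, B4–B5, B3–B6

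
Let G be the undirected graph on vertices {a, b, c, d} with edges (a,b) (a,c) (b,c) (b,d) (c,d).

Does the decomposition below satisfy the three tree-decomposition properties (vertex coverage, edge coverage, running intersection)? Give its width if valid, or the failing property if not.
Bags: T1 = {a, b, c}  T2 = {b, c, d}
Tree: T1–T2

Yes; width 2.

Checking the three conditions: (i) the bags cover all of {a, b, c, d}; (ii) for each edge, some bag contains both endpoints; (iii) the bags containing any fixed vertex form a subtree. All hold, so the decomposition is valid with width 3 − 1 = 2.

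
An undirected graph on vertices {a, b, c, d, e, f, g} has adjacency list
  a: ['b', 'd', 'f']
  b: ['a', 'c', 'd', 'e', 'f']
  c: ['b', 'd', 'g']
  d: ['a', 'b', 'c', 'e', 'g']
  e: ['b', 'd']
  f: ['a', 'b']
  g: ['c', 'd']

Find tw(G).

A width-2 tree decomposition is:
Bags: B1 = {a, b, d}  B2 = {b, d, e}  B3 = {a, b, f}  B4 = {b, c, d}  B5 = {c, d, g}
Tree: B1–B2, B1–B3, B1–B4, B4–B5
The largest bag has 3 vertices, giving width 2; this decomposition certifies tw(G) ≤ 2. Conversely, {c, d, g} is a clique of size 3, and the vertices of any clique must share a bag in every tree decomposition; so some bag has ≥ 3 vertices and tw(G) ≥ 2. Combining the bounds, tw(G) = 2.

2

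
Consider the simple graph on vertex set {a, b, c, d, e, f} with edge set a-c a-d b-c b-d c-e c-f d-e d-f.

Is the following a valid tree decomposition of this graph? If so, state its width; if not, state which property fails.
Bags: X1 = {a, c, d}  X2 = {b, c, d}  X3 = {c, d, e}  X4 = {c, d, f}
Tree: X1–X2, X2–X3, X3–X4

Every vertex of G appears in some bag (union = {a, b, c, d, e, f}); every edge is covered by a bag; and for each vertex v the set of bags containing v is connected in the bag tree. The decomposition is therefore valid. The largest bag has 3 vertices, so the width is 2.

Yes; width 2.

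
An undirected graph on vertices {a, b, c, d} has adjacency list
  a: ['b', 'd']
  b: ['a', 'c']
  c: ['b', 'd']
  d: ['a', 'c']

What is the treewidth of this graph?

2

A width-2 tree decomposition is:
Bags: B1 = {a, b, c}  B2 = {a, c, d}
Tree: B1–B2
Each bag holds 3 vertices, so the decomposition has width 2, which upper-bounds the treewidth. For the lower bound, G contains the cycle a–b–c–d–a, so G is not a forest; only forests have treewidth ≤ 1, hence tw(G) ≥ 2. The upper and lower bounds meet at 2, so that is the treewidth.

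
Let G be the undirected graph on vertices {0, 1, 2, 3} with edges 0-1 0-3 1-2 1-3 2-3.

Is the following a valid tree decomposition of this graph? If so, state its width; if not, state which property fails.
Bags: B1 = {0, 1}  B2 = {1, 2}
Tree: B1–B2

No — vertex 3 appears in no bag.

A tree decomposition must satisfy three properties: every vertex lies in some bag; for every edge, both endpoints lie together in some bag; and for every vertex, the bags containing it form a connected subtree. Here vertex 3 appears in no bag, so the decomposition is invalid.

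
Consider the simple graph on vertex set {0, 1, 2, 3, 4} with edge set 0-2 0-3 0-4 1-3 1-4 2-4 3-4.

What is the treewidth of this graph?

2

A width-2 tree decomposition is:
Bags: B1 = {0, 3, 4}  B2 = {0, 2, 4}  B3 = {1, 3, 4}
Tree: B1–B2, B1–B3
Each bag holds 3 vertices, so the decomposition has width 2, which upper-bounds the treewidth. On the other hand G contains the 3-clique {0, 2, 4}. A clique must lie in a single bag of any decomposition, so no decomposition can have width below 2. Therefore the treewidth is 2.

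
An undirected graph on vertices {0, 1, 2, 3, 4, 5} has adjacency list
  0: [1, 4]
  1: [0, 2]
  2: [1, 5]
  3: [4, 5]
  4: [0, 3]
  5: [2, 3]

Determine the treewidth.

A width-2 tree decomposition is:
Bags: B1 = {0, 1, 2}  B2 = {0, 2, 5}  B3 = {0, 3, 5}  B4 = {0, 3, 4}
Tree: B1–B2, B2–B3, B3–B4
Every bag has size at most 3, so the width is 3 − 1 = 2 and tw(G) ≤ 2. The edges 0–1–2–5–3–4–0 form a cycle, so G is not a tree and its treewidth is at least 2. Hence tw(G) = 2 exactly.

2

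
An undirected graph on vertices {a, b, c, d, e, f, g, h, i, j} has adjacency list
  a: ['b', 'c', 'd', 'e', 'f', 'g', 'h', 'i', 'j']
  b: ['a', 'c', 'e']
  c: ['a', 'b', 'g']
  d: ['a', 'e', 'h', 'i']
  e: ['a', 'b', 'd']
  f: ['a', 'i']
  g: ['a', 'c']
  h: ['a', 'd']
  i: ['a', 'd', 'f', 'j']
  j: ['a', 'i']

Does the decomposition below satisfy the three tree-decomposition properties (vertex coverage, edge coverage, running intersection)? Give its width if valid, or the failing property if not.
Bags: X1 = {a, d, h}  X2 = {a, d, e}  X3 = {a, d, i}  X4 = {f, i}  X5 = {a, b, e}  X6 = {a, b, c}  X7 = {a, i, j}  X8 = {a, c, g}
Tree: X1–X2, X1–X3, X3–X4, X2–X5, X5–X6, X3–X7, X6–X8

A tree decomposition must satisfy three properties: every vertex lies in some bag; for every edge, both endpoints lie together in some bag; and for every vertex, the bags containing it form a connected subtree. Here edge (a,f) lies in no bag, so the decomposition is invalid.

No — edge (a,f) lies in no bag.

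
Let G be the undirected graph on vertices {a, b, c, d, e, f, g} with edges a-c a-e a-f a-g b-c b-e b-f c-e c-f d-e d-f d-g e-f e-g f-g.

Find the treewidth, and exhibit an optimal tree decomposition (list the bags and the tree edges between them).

Treewidth 3.
One optimal decomposition is:
Bags: B1 = {b, c, e, f}  B2 = {a, c, e, f}  B3 = {a, e, f, g}  B4 = {d, e, f, g}
Tree: B1–B2, B2–B3, B3–B4

Every bag has size at most 4, so the width is 4 − 1 = 3 and tw(G) ≤ 3. For the lower bound, the 4 vertices {d, e, f, g} are pairwise adjacent, and any tree decomposition puts a clique entirely inside one bag — forcing width ≥ 3. Hence tw(G) = 3 exactly.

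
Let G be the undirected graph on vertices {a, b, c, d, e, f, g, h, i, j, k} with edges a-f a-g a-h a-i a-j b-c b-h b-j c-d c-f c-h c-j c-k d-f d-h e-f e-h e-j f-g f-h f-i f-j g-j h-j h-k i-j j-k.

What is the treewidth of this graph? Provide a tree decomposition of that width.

Each bag holds 4 vertices, so the decomposition has width 3, which upper-bounds the treewidth. For the lower bound, the 4 vertices {c, d, f, h} are pairwise adjacent, and any tree decomposition puts a clique entirely inside one bag — forcing width ≥ 3. Hence tw(G) = 3 exactly.

Treewidth 3.
One optimal decomposition is:
Bags: B1 = {a, f, i, j}  B2 = {a, f, h, j}  B3 = {c, f, h, j}  B4 = {c, h, j, k}  B5 = {a, f, g, j}  B6 = {b, c, h, j}  B7 = {e, f, h, j}  B8 = {c, d, f, h}
Tree: B1–B2, B2–B3, B3–B4, B2–B5, B4–B6, B2–B7, B3–B8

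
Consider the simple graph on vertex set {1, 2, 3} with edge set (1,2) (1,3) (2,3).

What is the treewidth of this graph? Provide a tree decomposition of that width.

Treewidth 2.
Bags: B1 = {1, 2, 3}
Tree: (single bag)

With just one bag of size 3, the width is 3 − 1 = 2, so tw(G) ≤ 2. On the other hand G contains the 3-clique {1, 2, 3}. A clique must lie in a single bag of any decomposition, so no decomposition can have width below 2. Hence tw(G) = 2 exactly.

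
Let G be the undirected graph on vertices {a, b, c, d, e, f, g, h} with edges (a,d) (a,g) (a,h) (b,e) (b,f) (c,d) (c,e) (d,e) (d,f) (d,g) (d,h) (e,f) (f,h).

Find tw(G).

2

A width-2 tree decomposition is:
Bags: B1 = {c, d, e}  B2 = {d, e, f}  B3 = {b, e, f}  B4 = {d, f, h}  B5 = {a, d, h}  B6 = {a, d, g}
Tree: B1–B2, B2–B3, B2–B4, B4–B5, B5–B6
Every bag has size at most 3, so the width is 3 − 1 = 2 and tw(G) ≤ 2. Conversely, {a, d, g} is a clique of size 3, and the vertices of any clique must share a bag in every tree decomposition; so some bag has ≥ 3 vertices and tw(G) ≥ 2. Therefore the treewidth is 2.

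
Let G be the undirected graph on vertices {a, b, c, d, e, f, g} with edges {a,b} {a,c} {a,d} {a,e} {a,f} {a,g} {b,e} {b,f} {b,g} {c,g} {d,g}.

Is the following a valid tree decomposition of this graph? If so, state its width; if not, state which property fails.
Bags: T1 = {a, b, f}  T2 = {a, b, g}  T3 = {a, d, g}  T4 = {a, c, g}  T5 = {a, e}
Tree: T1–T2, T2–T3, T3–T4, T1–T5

No — edge (b,e) lies in no bag.

A tree decomposition must satisfy three properties: every vertex lies in some bag; for every edge, both endpoints lie together in some bag; and for every vertex, the bags containing it form a connected subtree. Here edge (b,e) lies in no bag, so the decomposition is invalid.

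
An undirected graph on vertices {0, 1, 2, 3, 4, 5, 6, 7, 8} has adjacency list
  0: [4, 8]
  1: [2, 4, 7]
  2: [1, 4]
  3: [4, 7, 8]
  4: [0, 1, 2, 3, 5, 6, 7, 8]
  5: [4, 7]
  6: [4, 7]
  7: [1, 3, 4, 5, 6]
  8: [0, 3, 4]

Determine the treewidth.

A width-2 tree decomposition is:
Bags: B1 = {1, 4, 7}  B2 = {4, 6, 7}  B3 = {3, 4, 7}  B4 = {3, 4, 8}  B5 = {0, 4, 8}  B6 = {4, 5, 7}  B7 = {1, 2, 4}
Tree: B1–B2, B2–B3, B3–B4, B4–B5, B3–B6, B1–B7
Each bag holds 3 vertices, so the decomposition has width 2, which upper-bounds the treewidth. Conversely, {0, 4, 8} is a clique of size 3, and the vertices of any clique must share a bag in every tree decomposition; so some bag has ≥ 3 vertices and tw(G) ≥ 2. Hence tw(G) = 2 exactly.

2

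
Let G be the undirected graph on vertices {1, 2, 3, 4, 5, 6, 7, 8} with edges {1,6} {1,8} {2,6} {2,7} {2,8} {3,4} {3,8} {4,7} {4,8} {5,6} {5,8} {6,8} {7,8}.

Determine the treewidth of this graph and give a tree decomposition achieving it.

The largest bag has 3 vertices, giving width 2; this decomposition certifies tw(G) ≤ 2. Conversely, {3, 4, 8} is a clique of size 3, and the vertices of any clique must share a bag in every tree decomposition; so some bag has ≥ 3 vertices and tw(G) ≥ 2. Combining the bounds, tw(G) = 2.

Treewidth 2.
One optimal decomposition is:
Bags: B1 = {2, 7, 8}  B2 = {2, 6, 8}  B3 = {4, 7, 8}  B4 = {1, 6, 8}  B5 = {3, 4, 8}  B6 = {5, 6, 8}
Tree: B1–B2, B1–B3, B2–B4, B3–B5, B4–B6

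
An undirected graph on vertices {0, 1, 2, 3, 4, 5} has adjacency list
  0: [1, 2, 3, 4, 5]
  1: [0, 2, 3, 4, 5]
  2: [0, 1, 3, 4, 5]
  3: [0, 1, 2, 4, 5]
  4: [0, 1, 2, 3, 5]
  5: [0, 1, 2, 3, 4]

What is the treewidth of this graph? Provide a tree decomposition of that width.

Treewidth 5.
One optimal decomposition is:
Bags: B1 = {0, 1, 2, 3, 4, 5}
Tree: (single bag)

A single bag containing all 6 vertices is trivially a valid decomposition of width 5. For the lower bound, the 6 vertices {0, 1, 2, 3, 4, 5} are pairwise adjacent, and any tree decomposition puts a clique entirely inside one bag — forcing width ≥ 5. The upper and lower bounds meet at 5, so that is the treewidth.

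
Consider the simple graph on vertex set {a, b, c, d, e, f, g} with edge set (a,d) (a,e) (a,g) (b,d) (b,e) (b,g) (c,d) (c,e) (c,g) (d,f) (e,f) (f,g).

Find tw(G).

A width-3 tree decomposition is:
Bags: B1 = {c, d, e, g}  B2 = {a, d, e, g}  B3 = {d, e, f, g}  B4 = {b, d, e, g}
Tree: B1–B2, B2–B3, B3–B4
Each bag holds 4 vertices, so the decomposition has width 3, which upper-bounds the treewidth. For the lower bound: the 4 vertex sets {c,d}, {a,g}, {e}, {f} are disjoint, each induces a connected subgraph, and every pair is joined by at least one edge of G. Contracting each set to a single vertex therefore yields K_{4} as a minor, and since treewidth is minor-monotone, tw(G) ≥ tw(K_{4}) = 3. Therefore the treewidth is 3.

3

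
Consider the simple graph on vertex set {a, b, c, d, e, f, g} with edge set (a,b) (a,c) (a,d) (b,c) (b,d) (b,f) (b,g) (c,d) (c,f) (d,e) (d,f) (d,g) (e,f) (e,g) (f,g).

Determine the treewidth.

A width-3 tree decomposition is:
Bags: B1 = {b, d, f, g}  B2 = {b, c, d, f}  B3 = {a, b, c, d}  B4 = {d, e, f, g}
Tree: B1–B2, B2–B3, B1–B4
Every bag has size at most 4, so the width is 4 − 1 = 3 and tw(G) ≤ 3. Conversely, {a, b, c, d} is a clique of size 4, and the vertices of any clique must share a bag in every tree decomposition; so some bag has ≥ 4 vertices and tw(G) ≥ 3. Therefore the treewidth is 3.

3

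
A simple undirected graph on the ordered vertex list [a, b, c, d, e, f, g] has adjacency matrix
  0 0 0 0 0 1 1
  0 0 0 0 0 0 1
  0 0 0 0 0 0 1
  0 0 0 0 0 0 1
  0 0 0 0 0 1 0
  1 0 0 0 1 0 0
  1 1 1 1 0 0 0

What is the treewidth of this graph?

A width-1 tree decomposition is:
Bags: B1 = {a, g}  B2 = {a, f}  B3 = {e, f}  B4 = {b, g}  B5 = {c, g}  B6 = {d, g}
Tree: B1–B2, B2–B3, B1–B4, B1–B5, B4–B6
Every bag has size at most 2, so the width is 2 − 1 = 1 and tw(G) ≤ 1. Since G has at least one edge (e.g. a–g), it is not an edgeless graph, so tw(G) ≥ 1. Combining the bounds, tw(G) = 1.

1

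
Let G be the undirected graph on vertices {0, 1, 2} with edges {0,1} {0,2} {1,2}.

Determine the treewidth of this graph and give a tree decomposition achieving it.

A single bag containing all 3 vertices is trivially a valid decomposition of width 2. Conversely, {0, 1, 2} is a clique of size 3, and the vertices of any clique must share a bag in every tree decomposition; so some bag has ≥ 3 vertices and tw(G) ≥ 2. Therefore the treewidth is 2.

Treewidth 2.
One such decomposition:
Bags: B1 = {0, 1, 2}
Tree: (single bag)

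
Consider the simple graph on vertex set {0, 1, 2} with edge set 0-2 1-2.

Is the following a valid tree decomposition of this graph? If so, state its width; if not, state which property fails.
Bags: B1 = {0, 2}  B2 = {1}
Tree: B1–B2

A tree decomposition must satisfy three properties: every vertex lies in some bag; for every edge, both endpoints lie together in some bag; and for every vertex, the bags containing it form a connected subtree. Here edge (2,1) lies in no bag, so the decomposition is invalid.

No — edge (2,1) lies in no bag.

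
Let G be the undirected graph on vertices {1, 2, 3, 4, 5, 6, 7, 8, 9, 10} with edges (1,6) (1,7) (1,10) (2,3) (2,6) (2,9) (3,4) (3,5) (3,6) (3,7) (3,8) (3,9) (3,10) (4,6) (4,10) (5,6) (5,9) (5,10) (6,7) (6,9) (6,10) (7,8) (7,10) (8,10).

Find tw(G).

A width-3 tree decomposition is:
Bags: B1 = {3, 5, 6, 9}  B2 = {3, 5, 6, 10}  B3 = {3, 6, 7, 10}  B4 = {2, 3, 6, 9}  B5 = {1, 6, 7, 10}  B6 = {3, 4, 6, 10}  B7 = {3, 7, 8, 10}
Tree: B1–B2, B2–B3, B1–B4, B3–B5, B3–B6, B3–B7
The largest bag has 4 vertices, giving width 3; this decomposition certifies tw(G) ≤ 3. For the lower bound, the 4 vertices {1, 6, 7, 10} are pairwise adjacent, and any tree decomposition puts a clique entirely inside one bag — forcing width ≥ 3. Hence tw(G) = 3 exactly.

3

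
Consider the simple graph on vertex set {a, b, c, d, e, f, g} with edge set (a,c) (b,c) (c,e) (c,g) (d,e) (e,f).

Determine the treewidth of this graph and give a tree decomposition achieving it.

Each bag holds 2 vertices, so the decomposition has width 1, which upper-bounds the treewidth. G has an edge, so its treewidth is at least 1. Combining the bounds, tw(G) = 1.

Treewidth 1.
One optimal decomposition is:
Bags: B1 = {b, c}  B2 = {c, e}  B3 = {c, g}  B4 = {e, f}  B5 = {a, c}  B6 = {d, e}
Tree: B1–B2, B2–B3, B2–B4, B2–B5, B2–B6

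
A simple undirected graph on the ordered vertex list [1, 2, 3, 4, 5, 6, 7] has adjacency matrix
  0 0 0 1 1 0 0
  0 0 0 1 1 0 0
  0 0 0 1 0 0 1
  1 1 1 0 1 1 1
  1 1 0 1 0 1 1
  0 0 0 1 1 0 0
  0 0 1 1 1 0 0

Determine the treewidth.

A width-2 tree decomposition is:
Bags: B1 = {4, 5, 6}  B2 = {4, 5, 7}  B3 = {3, 4, 7}  B4 = {1, 4, 5}  B5 = {2, 4, 5}
Tree: B1–B2, B2–B3, B1–B4, B4–B5
Every bag has size at most 3, so the width is 3 − 1 = 2 and tw(G) ≤ 2. For the lower bound, the 3 vertices {3, 4, 7} are pairwise adjacent, and any tree decomposition puts a clique entirely inside one bag — forcing width ≥ 2. Hence tw(G) = 2 exactly.

2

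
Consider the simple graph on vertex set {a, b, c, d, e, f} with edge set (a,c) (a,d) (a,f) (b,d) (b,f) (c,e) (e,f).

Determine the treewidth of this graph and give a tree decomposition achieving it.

Every bag has size at most 3, so the width is 3 − 1 = 2 and tw(G) ≤ 2. Since c–e–f–a–c is a cycle in G, G is not acyclic. Forests are exactly the graphs of treewidth ≤ 1, so tw(G) ≥ 2. Therefore the treewidth is 2.

Treewidth 2.
One such decomposition:
Bags: B1 = {a, c, e}  B2 = {a, e, f}  B3 = {a, d, f}  B4 = {b, d, f}
Tree: B1–B2, B2–B3, B3–B4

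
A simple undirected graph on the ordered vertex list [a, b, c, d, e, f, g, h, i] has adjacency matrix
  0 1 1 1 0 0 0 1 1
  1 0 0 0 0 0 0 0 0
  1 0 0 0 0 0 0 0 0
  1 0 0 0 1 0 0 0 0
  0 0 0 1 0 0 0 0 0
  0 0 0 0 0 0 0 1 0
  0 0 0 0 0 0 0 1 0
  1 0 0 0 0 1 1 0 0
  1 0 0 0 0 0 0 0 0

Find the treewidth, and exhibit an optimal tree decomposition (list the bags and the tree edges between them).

Every bag has size at most 2, so the width is 2 − 1 = 1 and tw(G) ≤ 1. Any graph with an edge has treewidth ≥ 1, and G has the edge b–a. The upper and lower bounds meet at 1, so that is the treewidth.

Treewidth 1.
One optimal decomposition is:
Bags: B1 = {a, b}  B2 = {a, h}  B3 = {f, h}  B4 = {a, c}  B5 = {g, h}  B6 = {a, d}  B7 = {d, e}  B8 = {a, i}
Tree: B1–B2, B2–B3, B2–B4, B2–B5, B2–B6, B6–B7, B4–B8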